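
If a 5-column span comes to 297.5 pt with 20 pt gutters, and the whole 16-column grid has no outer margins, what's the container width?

996 pt

297.5 − 4·20 = 217.5; ÷5 gives c = 43.5 pt.
Summing: 696 + 300 = 996 pt.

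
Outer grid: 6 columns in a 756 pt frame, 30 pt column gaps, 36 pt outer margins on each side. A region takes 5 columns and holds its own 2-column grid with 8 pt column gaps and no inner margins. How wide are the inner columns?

278.5 pt

Take off 72 pt of margins, leaving 684 pt.
684 − 5·30 = 534; ÷6 gives c = 89 pt.
5-column span = 5·89 + 4·30 = 565 pt.
2d + 1·8 = 565 → 2d = 557 → d = 278.5 pt.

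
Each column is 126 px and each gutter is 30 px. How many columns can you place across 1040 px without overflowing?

k columns need k·126 + (k−1)·30 = k·156 − 30.
k·156 − 30 ≤ 1040 → k ≤ 1070 / 156 ≈ 6.86, so k = 6.

6 columns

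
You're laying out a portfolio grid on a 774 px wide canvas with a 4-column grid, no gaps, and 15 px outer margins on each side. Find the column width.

Subtract both margins: 774 − 2·15 = 744 px.
With no gaps, each column is 744/4 = 186 px.

186 px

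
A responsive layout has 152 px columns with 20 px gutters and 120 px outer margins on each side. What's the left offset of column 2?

Column 2 starts at margin + 1·(column + gutter) = 120 + 1·172 = 292 px.

292 px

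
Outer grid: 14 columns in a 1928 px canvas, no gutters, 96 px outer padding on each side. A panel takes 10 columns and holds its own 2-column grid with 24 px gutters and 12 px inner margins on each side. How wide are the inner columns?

596 px

Inside the margins: 1928 − 192 = 1736 px.
14c = 1736 → c = 124 px.
With no gutters, 10 columns span 10·124 = 1240 px.
Inner content = 1240 − 2·12 = 1216 px.
2 columns + 1 gutter: 2d + 1·24 = 1216.
2d = 1216 − 24 = 1192, so d = 596 px.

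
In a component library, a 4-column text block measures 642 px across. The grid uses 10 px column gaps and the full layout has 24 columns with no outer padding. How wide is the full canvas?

3902 px

642 − 3·10 = 612; ÷4 gives c = 153 px.
Summing: 3672 + 230 = 3902 px.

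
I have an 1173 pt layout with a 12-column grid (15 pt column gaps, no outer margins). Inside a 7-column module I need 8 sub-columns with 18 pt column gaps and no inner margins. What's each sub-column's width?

1173 − 11·15 = 1008; ÷12 gives c = 84 pt.
7 columns plus 6 column gaps: 588 + 90 = 678 pt.
678 − 7·18 = 552; ÷8 gives d = 69 pt.

69 pt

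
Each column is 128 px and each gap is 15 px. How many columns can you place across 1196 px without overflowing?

8 columns

8 columns: 8·128 + 7·15 = 1129 px ≤ 1196.
9 columns: 1272 px > 1196. So 8.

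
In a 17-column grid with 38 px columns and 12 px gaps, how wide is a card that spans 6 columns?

288 px

6 columns plus 5 gaps: 228 + 60 = 288 px.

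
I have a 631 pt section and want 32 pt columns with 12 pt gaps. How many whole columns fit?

Each extra column adds 32 + 12 = 44 pt.
(631 + 12) / 44 = 14.61, so 14 columns fit.

14 columns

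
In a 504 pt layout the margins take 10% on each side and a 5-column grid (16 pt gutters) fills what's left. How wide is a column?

Margins: 10% × 504 = 50.4 pt each, so content = 504 − 100.8 = 403.2 pt.
5c + 4·16 = 403.2 → 5c = 339.2 → c = 67.84 pt.

67.84 pt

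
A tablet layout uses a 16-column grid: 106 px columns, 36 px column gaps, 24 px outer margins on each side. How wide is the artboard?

Adding margins, columns and gutters: 48 + 1696 + 540 = 2284 px.

2284 px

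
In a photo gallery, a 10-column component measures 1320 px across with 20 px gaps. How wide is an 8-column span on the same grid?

1052 px

10 columns + 9 gaps: 10c + 9·20 = 1320.
10c = 1320 − 180 = 1140, so c = 114 px.
8 columns plus 7 gaps: 912 + 140 = 1052 px.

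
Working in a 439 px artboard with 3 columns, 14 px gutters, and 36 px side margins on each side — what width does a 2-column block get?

240 px

Subtract both margins: 439 − 2·36 = 367 px.
367 − 2·14 = 339; ÷3 gives c = 113 px.
2 columns plus 1 gutter: 226 + 14 = 240 px.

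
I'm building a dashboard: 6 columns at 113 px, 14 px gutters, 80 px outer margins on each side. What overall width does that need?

908 px

Adding margins, columns and gutters: 160 + 678 + 70 = 908 px.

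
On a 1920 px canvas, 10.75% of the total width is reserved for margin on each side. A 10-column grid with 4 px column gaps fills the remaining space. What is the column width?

147.12 px

1920 × (1 − 2·10.75%) = 1920 × 78.5% = 1507.2 px for the columns.
Subtracting 9 column gaps of 4 leaves 1471.2 for 10 columns, so c = 147.12 px.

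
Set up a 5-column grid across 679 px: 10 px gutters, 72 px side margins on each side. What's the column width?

Subtract both margins: 679 − 2·72 = 535 px.
5 columns + 4 gutters: 5c + 4·10 = 535.
5c = 535 − 40 = 495, so c = 99 px.

99 px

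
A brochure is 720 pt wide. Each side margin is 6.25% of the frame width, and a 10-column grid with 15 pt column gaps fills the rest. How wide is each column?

49.5 pt

Margins: 6.25% × 720 = 45 pt each, so content = 720 − 90 = 630 pt.
10c + 9·15 = 630 → 10c = 495 → c = 49.5 pt.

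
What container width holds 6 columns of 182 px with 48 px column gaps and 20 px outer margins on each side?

1372 px

Container = 2·20 + 6·182 + 5·48 = 40 + 1092 + 240 = 1372 px.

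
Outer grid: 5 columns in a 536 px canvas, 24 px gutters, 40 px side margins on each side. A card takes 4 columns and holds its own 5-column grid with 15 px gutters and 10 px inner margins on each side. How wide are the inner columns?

Take off 80 px of margins, leaving 456 px.
456 − 4·24 = 360; ÷5 gives c = 72 px.
4-column span = 4·72 + 3·24 = 360 px.
Inner content = 360 − 2·10 = 340 px.
340 − 4·15 = 280; ÷5 gives d = 56 px.

56 px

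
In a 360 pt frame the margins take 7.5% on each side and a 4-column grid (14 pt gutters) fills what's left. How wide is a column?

360 × (1 − 2·7.5%) = 360 × 85% = 306 pt for the columns.
4c + 3·14 = 306 → 4c = 264 → c = 66 pt.

66 pt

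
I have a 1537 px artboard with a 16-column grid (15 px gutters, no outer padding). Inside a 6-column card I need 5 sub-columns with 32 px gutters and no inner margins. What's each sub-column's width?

1537 − 15·15 = 1312; ÷16 gives c = 82 px.
6 columns plus 5 gutters: 492 + 75 = 567 px.
567 − 4·32 = 439; ÷5 gives d = 87.8 px.

87.8 px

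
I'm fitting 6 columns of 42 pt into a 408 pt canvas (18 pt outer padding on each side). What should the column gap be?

24 pt

Subtract both margins: 408 − 2·18 = 372 pt.
Columns use 252 pt, leaving 120 pt across 5 column gaps = 24 pt each.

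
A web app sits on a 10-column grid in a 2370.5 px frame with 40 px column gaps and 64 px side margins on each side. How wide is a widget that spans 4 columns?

873 px

Take off 128 px of margins, leaving 2242.5 px.
Subtracting 9 column gaps of 40 leaves 1882.5 for 10 columns, so c = 188.25 px.
4 columns plus 3 column gaps: 753 + 120 = 873 px.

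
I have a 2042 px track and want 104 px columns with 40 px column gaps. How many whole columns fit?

k columns need k·104 + (k−1)·40 = k·144 − 40.
k·144 − 40 ≤ 2042 → k ≤ 2082 / 144 ≈ 14.46, so k = 14.

14 columns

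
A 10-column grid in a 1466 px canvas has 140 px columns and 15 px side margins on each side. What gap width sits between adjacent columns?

Inside the margins: 1466 − 30 = 1436 px.
10 columns take 10·140 = 1400 px; remaining 36 splits into 9 gaps.
g = 36 / 9 = 4 px.

4 px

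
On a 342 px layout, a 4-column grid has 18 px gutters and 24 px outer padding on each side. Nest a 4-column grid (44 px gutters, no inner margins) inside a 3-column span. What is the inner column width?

21 px

Outer content = 342 − 2·24 = 294 px.
4 columns + 3 gutters: 4c + 3·18 = 294.
4c = 294 − 54 = 240, so c = 60 px.
3-column span = 3·60 + 2·18 = 216 px.
4d + 3·44 = 216 → 4d = 84 → d = 21 px.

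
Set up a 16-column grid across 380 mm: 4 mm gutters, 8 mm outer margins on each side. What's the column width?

Subtract both margins: 380 − 2·8 = 364 mm.
16 columns + 15 gutters: 16c + 15·4 = 364.
16c = 364 − 60 = 304, so c = 19 mm.

19 mm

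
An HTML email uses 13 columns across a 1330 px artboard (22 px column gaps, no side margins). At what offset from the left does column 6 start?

13c + 12·22 = 1330 → 13c = 1066 → c = 82 px.
Before column 6: 5 columns + 5 column gaps.
Offset = 5·(82 + 22) = 5·104 = 520 px.

520 px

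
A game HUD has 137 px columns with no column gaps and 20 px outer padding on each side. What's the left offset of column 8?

Each column+gutter stride is 137 px; 7 of them past the 20 px margin is 20 + 959 = 979 px.

979 px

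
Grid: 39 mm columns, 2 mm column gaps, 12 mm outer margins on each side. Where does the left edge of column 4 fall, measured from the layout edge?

135 mm

Column 4 starts at margin + 3·(column + gutter) = 12 + 3·41 = 135 mm.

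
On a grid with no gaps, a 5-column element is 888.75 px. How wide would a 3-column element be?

533.25 px

5c = 888.75 → c = 177.75 px.
3-column span = 3·177.75 = 533.25 px.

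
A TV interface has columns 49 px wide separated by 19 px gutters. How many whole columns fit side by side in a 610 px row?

9 columns: 9·49 + 8·19 = 593 px ≤ 610.
10 columns: 661 px > 610. So 9.

9 columns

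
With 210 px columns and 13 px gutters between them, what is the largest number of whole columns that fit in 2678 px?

k columns need k·210 + (k−1)·13 = k·223 − 13.
k·223 − 13 ≤ 2678 → k ≤ 2691 / 223 ≈ 12.07, so k = 12.

12 columns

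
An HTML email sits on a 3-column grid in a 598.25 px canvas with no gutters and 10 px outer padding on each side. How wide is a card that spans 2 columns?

385.5 px

Subtract both margins: 598.25 − 2·10 = 578.25 px.
3c = 578.25 → c = 192.75 px.
2-column span = 2·192.75 = 385.5 px.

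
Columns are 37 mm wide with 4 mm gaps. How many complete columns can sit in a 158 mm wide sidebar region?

3 columns: 3·37 + 2·4 = 119 mm ≤ 158.
4 columns: 160 mm > 158. So 3.

3 columns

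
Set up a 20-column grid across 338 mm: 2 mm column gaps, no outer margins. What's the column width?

338 − 19·2 = 300; ÷20 gives c = 15 mm.

15 mm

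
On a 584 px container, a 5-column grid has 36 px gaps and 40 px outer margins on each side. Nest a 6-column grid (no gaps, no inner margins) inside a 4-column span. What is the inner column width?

Outer content = 584 − 2·40 = 504 px.
Subtracting 4 gaps of 36 leaves 360 for 5 columns, so c = 72 px.
4-column span = 4·72 + 3·36 = 396 px.
6d = 396 → d = 66 px.

66 px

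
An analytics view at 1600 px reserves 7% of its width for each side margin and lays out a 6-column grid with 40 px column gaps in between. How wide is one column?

Each margin = 7% of 1600 = 112 px; content = 1600 − 2·112 = 1376 px.
6c + 5·40 = 1376 → 6c = 1176 → c = 196 px.

196 px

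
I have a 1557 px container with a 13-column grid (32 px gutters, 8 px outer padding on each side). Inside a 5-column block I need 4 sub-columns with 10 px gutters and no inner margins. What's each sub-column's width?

Outer content = 1557 − 2·8 = 1541 px.
1541 − 12·32 = 1157; ÷13 gives c = 89 px.
5 columns plus 4 gutters: 445 + 128 = 573 px.
4d + 3·10 = 573 → 4d = 543 → d = 135.75 px.

135.75 px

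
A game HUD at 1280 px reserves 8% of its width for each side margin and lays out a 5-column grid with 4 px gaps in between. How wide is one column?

Each margin = 8% of 1280 = 102.4 px; content = 1280 − 2·102.4 = 1075.2 px.
1075.2 − 4·4 = 1059.2; ÷5 gives c = 211.84 px.

211.84 px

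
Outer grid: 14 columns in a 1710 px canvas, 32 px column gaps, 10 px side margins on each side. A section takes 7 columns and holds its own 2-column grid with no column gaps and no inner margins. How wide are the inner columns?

Inside the margins: 1710 − 20 = 1690 px.
14c + 13·32 = 1690 → 14c = 1274 → c = 91 px.
7-column span = 7·91 + 6·32 = 829 px.
829 / 2 = 414.5 px per column.

414.5 px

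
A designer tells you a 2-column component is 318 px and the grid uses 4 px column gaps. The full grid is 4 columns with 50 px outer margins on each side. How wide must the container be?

740 px

2 columns + 1 column gap: 2c + 1·4 = 318.
2c = 318 − 4 = 314, so c = 157 px.
Container = 2·50 + 4·157 + 3·4 = 100 + 628 + 12 = 740 px.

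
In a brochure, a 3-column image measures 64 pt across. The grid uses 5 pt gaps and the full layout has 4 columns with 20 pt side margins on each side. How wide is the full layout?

Subtracting 2 gaps of 5 leaves 54 for 3 columns, so c = 18 pt.
Adding margins, columns and gutters: 40 + 72 + 15 = 127 pt.

127 pt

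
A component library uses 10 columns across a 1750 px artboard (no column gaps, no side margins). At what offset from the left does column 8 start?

1225 px

1750 / 10 = 175 px per column.
Each column+gutter stride is 175 px; with no margin, 7 of them is 1225 px.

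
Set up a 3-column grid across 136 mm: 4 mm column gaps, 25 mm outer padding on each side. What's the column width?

Inside the margins: 136 − 50 = 86 mm.
86 − 2·4 = 78; ÷3 gives c = 26 mm.

26 mm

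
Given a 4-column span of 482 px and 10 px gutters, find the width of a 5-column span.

605 px

4c + 3·10 = 482 → 4c = 452 → c = 113 px.
Span of 5: 5·113 + 4·10 = 565 + 40 = 605 px.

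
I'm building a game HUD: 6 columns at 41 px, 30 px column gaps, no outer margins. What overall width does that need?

Total width: 6·41 + 5·30 = 396 px.

396 px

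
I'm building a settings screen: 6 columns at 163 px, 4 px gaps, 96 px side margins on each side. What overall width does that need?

Total width: 2·96 + 6·163 + 5·4 = 1190 px.

1190 px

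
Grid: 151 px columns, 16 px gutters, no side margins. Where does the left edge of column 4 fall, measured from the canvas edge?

Each column+gutter stride is 167 px; with no margin, 3 of them is 501 px.

501 px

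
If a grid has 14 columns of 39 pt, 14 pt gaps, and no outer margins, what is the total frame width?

728 pt

Frame = 14·39 + 13·14 = 546 + 182 = 728 pt.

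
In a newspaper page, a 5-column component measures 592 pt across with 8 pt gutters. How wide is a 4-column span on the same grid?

592 − 4·8 = 560; ÷5 gives c = 112 pt.
4 columns plus 3 gutters: 448 + 24 = 472 pt.

472 pt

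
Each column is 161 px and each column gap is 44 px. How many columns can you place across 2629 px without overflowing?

13 columns

13 columns: 13·161 + 12·44 = 2621 px ≤ 2629.
14 columns: 2826 px > 2629. So 13.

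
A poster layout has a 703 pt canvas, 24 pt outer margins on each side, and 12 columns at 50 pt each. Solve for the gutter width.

5 pt

Content width = 703 − 2·24 = 655 pt.
Columns use 600 pt, leaving 55 pt across 11 gutters = 5 pt each.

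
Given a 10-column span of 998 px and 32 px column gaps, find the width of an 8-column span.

792 px

10c + 9·32 = 998 → 10c = 710 → c = 71 px.
Span of 8: 8·71 + 7·32 = 568 + 224 = 792 px.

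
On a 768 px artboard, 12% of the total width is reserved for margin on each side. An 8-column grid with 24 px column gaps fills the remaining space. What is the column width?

51.96 px

Margins: 12% × 768 = 92.16 px each, so content = 768 − 184.32 = 583.68 px.
8 columns + 7 column gaps: 8c + 7·24 = 583.68.
8c = 583.68 − 168 = 415.68, so c = 51.96 px.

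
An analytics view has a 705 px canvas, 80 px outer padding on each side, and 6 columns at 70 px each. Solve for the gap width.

25 px

Subtract both margins: 705 − 2·80 = 545 px.
6 columns take 6·70 = 420 px; remaining 125 splits into 5 gaps.
g = 125 / 5 = 25 px.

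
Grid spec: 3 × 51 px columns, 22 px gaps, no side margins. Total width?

197 px

Summing: 153 + 44 = 197 px.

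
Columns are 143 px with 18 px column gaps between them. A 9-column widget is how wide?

9 columns plus 8 column gaps: 1287 + 144 = 1431 px.

1431 px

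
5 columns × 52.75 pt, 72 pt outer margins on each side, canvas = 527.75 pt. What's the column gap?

Inside the margins: 527.75 − 144 = 383.75 pt.
Columns use 263.75 pt, leaving 120 pt across 4 column gaps = 30 pt each.

30 pt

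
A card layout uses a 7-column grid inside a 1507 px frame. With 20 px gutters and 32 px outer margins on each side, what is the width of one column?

Subtract both margins: 1507 − 2·32 = 1443 px.
1443 − 6·20 = 1323; ÷7 gives c = 189 px.

189 px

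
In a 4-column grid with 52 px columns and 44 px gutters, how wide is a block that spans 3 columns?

244 px

3-column span = 3·52 + 2·44 = 244 px.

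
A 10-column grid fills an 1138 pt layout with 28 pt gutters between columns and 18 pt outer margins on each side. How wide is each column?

Content width = 1138 − 2·18 = 1102 pt.
10c + 9·28 = 1102 → 10c = 850 → c = 85 pt.

85 pt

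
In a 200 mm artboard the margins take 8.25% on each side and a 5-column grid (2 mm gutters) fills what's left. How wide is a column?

Margins: 8.25% × 200 = 16.5 mm each, so content = 200 − 33 = 167 mm.
5 columns + 4 gutters: 5c + 4·2 = 167.
5c = 167 − 8 = 159, so c = 31.8 mm.

31.8 mm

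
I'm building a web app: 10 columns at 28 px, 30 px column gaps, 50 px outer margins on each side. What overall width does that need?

650 px

Total width: 2·50 + 10·28 + 9·30 = 650 px.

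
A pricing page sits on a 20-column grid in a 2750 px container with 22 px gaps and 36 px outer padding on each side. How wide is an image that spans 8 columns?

1058 px

Inside the margins: 2750 − 72 = 2678 px.
20 columns + 19 gaps: 20c + 19·22 = 2678.
20c = 2678 − 418 = 2260, so c = 113 px.
Span of 8: 8·113 + 7·22 = 904 + 154 = 1058 px.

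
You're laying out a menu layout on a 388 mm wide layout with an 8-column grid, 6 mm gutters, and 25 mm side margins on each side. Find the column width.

37 mm

Take off 50 mm of margins, leaving 338 mm.
8 columns + 7 gutters: 8c + 7·6 = 338.
8c = 338 − 42 = 296, so c = 37 mm.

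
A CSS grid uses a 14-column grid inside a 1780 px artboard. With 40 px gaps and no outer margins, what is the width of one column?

90 px

Subtracting 13 gaps of 40 leaves 1260 for 14 columns, so c = 90 px.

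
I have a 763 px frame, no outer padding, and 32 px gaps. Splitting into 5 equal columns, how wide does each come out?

127 px

5c + 4·32 = 763 → 5c = 635 → c = 127 px.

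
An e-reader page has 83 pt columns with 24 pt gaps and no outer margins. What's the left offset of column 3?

Before column 3: 2 columns + 2 gaps.
Offset = 2·(83 + 24) = 2·107 = 214 pt.

214 pt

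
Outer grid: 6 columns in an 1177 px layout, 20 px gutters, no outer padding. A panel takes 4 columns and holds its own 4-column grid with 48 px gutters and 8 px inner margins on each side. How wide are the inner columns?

154.5 px

1177 − 5·20 = 1077; ÷6 gives c = 179.5 px.
4 columns plus 3 gutters: 718 + 60 = 778 px.
Inner content = 778 − 2·8 = 762 px.
762 − 3·48 = 618; ÷4 gives d = 154.5 px.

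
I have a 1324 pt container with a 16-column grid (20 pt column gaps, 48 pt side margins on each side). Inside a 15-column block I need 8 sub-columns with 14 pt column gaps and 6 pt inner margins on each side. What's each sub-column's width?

Outer content = 1324 − 2·48 = 1228 pt.
16 columns + 15 column gaps: 16c + 15·20 = 1228.
16c = 1228 − 300 = 928, so c = 58 pt.
Span of 15: 15·58 + 14·20 = 870 + 280 = 1150 pt.
Inner content = 1150 − 2·6 = 1138 pt.
8d + 7·14 = 1138 → 8d = 1040 → d = 130 pt.

130 pt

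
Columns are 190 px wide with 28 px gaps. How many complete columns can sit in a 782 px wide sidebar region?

Each extra column adds 190 + 28 = 218 px.
(782 + 28) / 218 = 3.72, so 3 columns fit.

3 columns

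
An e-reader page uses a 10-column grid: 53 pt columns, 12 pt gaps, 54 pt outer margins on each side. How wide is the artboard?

Total width: 2·54 + 10·53 + 9·12 = 746 pt.

746 pt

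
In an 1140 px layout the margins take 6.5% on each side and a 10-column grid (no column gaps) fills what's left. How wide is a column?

99.18 px

1140 × (1 − 2·6.5%) = 1140 × 87% = 991.8 px for the columns.
With no column gaps, each column is 991.8/10 = 99.18 px.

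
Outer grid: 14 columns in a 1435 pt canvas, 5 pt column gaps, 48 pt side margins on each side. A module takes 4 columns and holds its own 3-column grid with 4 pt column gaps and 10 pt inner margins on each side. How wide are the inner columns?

Subtract both margins: 1435 − 2·48 = 1339 pt.
14 columns + 13 column gaps: 14c + 13·5 = 1339.
14c = 1339 − 65 = 1274, so c = 91 pt.
4 columns plus 3 column gaps: 364 + 15 = 379 pt.
Inner content = 379 − 2·10 = 359 pt.
Subtracting 2 column gaps of 4 leaves 351 for 3 columns, so d = 117 pt.

117 pt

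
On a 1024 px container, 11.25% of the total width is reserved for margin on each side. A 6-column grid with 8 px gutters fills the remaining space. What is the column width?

Margins: 11.25% × 1024 = 115.2 px each, so content = 1024 − 230.4 = 793.6 px.
Subtracting 5 gutters of 8 leaves 753.6 for 6 columns, so c = 125.6 px.

125.6 px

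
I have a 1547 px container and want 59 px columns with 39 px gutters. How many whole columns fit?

k columns need k·59 + (k−1)·39 = k·98 − 39.
k·98 − 39 ≤ 1547 → k ≤ 1586 / 98 ≈ 16.18, so k = 16.

16 columns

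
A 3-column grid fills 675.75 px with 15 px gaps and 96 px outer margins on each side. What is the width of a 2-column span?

317.5 px

Inside the margins: 675.75 − 192 = 483.75 px.
Subtracting 2 gaps of 15 leaves 453.75 for 3 columns, so c = 151.25 px.
2-column span = 2·151.25 + 1·15 = 317.5 px.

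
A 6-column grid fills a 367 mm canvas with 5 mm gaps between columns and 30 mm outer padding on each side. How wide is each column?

47 mm

Take off 60 mm of margins, leaving 307 mm.
6c + 5·5 = 307 → 6c = 282 → c = 47 mm.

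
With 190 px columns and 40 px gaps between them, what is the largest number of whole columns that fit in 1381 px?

6 columns

k columns need k·190 + (k−1)·40 = k·230 − 40.
k·230 − 40 ≤ 1381 → k ≤ 1421 / 230 ≈ 6.18, so k = 6.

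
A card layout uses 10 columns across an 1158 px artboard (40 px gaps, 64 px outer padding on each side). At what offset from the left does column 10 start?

1027 px

Content = 1158 − 2·64 = 1030 px.
Subtracting 9 gaps of 40 leaves 670 for 10 columns, so c = 67 px.
Each column+gutter stride is 107 px; 9 of them past the 64 px margin is 64 + 963 = 1027 px.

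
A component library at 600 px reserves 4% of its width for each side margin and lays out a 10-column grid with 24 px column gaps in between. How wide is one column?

600 × (1 − 2·4%) = 600 × 92% = 552 px for the columns.
10 columns + 9 column gaps: 10c + 9·24 = 552.
10c = 552 − 216 = 336, so c = 33.6 px.

33.6 px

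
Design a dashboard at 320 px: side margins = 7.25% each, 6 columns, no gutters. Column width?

45.6 px

Each margin = 7.25% of 320 = 23.2 px; content = 320 − 2·23.2 = 273.6 px.
273.6 / 6 = 45.6 px per column.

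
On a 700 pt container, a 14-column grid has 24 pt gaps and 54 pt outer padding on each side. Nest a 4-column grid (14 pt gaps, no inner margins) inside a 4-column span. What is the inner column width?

27.5 pt

Inside the margins: 700 − 108 = 592 pt.
592 − 13·24 = 280; ÷14 gives c = 20 pt.
4-column span = 4·20 + 3·24 = 152 pt.
152 − 3·14 = 110; ÷4 gives d = 27.5 pt.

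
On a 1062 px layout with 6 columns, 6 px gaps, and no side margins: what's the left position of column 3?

356 px

6 columns + 5 gaps: 6c + 5·6 = 1062.
6c = 1062 − 30 = 1032, so c = 172 px.
Before column 3: 2 columns + 2 gaps.
Offset = 2·(172 + 6) = 2·178 = 356 px.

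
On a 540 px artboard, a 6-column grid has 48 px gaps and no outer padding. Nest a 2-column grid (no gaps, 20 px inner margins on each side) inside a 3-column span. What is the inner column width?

103 px

540 − 5·48 = 300; ÷6 gives c = 50 px.
3 columns plus 2 gaps: 150 + 96 = 246 px.
Inner content = 246 − 2·20 = 206 px.
206 / 2 = 103 px per column.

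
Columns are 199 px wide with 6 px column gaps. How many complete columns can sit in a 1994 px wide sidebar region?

k columns need k·199 + (k−1)·6 = k·205 − 6.
k·205 − 6 ≤ 1994 → k ≤ 2000 / 205 ≈ 9.76, so k = 9.

9 columns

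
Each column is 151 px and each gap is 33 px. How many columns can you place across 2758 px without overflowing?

15 columns: 15·151 + 14·33 = 2727 px ≤ 2758.
16 columns: 2911 px > 2758. So 15.

15 columns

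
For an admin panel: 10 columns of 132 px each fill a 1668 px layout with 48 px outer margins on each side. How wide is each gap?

Content width = 1668 − 2·48 = 1572 px.
10 columns take 10·132 = 1320 px; remaining 252 splits into 9 gaps.
g = 252 / 9 = 28 px.

28 px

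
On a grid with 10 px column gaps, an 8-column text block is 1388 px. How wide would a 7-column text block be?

1213.25 px

8c + 7·10 = 1388 → 8c = 1318 → c = 164.75 px.
Span of 7: 7·164.75 + 6·10 = 1153.25 + 60 = 1213.25 px.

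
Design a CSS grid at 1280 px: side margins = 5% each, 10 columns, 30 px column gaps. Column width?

Each margin = 5% of 1280 = 64 px; content = 1280 − 2·64 = 1152 px.
10c + 9·30 = 1152 → 10c = 882 → c = 88.2 px.

88.2 px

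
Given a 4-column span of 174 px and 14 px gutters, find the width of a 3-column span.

174 − 3·14 = 132; ÷4 gives c = 33 px.
3 columns plus 2 gutters: 99 + 28 = 127 px.

127 px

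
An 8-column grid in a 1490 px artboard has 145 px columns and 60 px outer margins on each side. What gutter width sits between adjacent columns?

30 px

Inside the margins: 1490 − 120 = 1370 px.
8·145 + 7g = 1370 → 7g = 210 → g = 30 px.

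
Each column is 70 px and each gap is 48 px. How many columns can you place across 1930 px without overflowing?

Each extra column adds 70 + 48 = 118 px.
(1930 + 48) / 118 = 16.76, so 16 columns fit.

16 columns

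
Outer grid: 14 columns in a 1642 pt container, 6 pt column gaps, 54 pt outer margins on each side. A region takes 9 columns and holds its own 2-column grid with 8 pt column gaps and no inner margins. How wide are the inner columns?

488 pt

Outer content = 1642 − 2·54 = 1534 pt.
14 columns + 13 column gaps: 14c + 13·6 = 1534.
14c = 1534 − 78 = 1456, so c = 104 pt.
9-column span = 9·104 + 8·6 = 984 pt.
2 columns + 1 column gap: 2d + 1·8 = 984.
2d = 984 − 8 = 976, so d = 488 pt.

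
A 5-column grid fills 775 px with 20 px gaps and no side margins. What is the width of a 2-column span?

298 px

5c + 4·20 = 775 → 5c = 695 → c = 139 px.
2 columns plus 1 gap: 278 + 20 = 298 px.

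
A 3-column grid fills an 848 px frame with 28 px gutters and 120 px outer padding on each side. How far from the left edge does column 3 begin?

Inside the margins: 848 − 240 = 608 px.
3c + 2·28 = 608 → 3c = 552 → c = 184 px.
Each column+gutter stride is 212 px; 2 of them past the 120 px margin is 120 + 424 = 544 px.

544 px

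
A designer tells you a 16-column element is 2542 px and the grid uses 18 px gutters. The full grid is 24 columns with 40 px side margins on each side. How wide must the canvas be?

3902 px

16c + 15·18 = 2542 → 16c = 2272 → c = 142 px.
Adding margins, columns and gutters: 80 + 3408 + 414 = 3902 px.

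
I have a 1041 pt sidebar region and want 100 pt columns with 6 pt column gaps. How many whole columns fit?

9 columns: 9·100 + 8·6 = 948 pt ≤ 1041.
10 columns: 1054 pt > 1041. So 9.

9 columns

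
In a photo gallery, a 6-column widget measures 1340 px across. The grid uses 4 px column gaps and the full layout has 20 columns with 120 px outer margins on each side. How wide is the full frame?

6 columns + 5 column gaps: 6c + 5·4 = 1340.
6c = 1340 − 20 = 1320, so c = 220 px.
Total width: 2·120 + 20·220 + 19·4 = 4716 px.

4716 px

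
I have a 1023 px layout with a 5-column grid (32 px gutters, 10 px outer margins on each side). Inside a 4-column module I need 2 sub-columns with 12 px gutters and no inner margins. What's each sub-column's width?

392 px

Inside the margins: 1023 − 20 = 1003 px.
Subtracting 4 gutters of 32 leaves 875 for 5 columns, so c = 175 px.
4-column span = 4·175 + 3·32 = 796 px.
2d + 1·12 = 796 → 2d = 784 → d = 392 px.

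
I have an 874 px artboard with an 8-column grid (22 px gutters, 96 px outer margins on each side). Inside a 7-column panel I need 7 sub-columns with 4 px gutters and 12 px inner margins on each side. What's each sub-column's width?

78 px

Subtract both margins: 874 − 2·96 = 682 px.
Subtracting 7 gutters of 22 leaves 528 for 8 columns, so c = 66 px.
Span of 7: 7·66 + 6·22 = 462 + 132 = 594 px.
Inner content = 594 − 2·12 = 570 px.
570 − 6·4 = 546; ÷7 gives d = 78 px.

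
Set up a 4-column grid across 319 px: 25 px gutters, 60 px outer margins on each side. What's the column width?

Subtract both margins: 319 − 2·60 = 199 px.
4c + 3·25 = 199 → 4c = 124 → c = 31 px.

31 px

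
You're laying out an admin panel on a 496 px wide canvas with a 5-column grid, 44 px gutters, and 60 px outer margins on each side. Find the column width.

Content width = 496 − 2·60 = 376 px.
376 − 4·44 = 200; ÷5 gives c = 40 px.

40 px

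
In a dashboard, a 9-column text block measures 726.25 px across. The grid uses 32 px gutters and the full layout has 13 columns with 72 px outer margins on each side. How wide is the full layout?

726.25 − 8·32 = 470.25; ÷9 gives c = 52.25 px.
Layout = 2·72 + 13·52.25 + 12·32 = 144 + 679.25 + 384 = 1207.25 px.

1207.25 px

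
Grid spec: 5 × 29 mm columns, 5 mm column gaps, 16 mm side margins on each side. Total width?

Canvas = 2·16 + 5·29 + 4·5 = 32 + 145 + 20 = 197 mm.

197 mm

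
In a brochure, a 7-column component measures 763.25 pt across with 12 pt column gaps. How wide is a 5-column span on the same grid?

541.75 pt

7 columns + 6 column gaps: 7c + 6·12 = 763.25.
7c = 763.25 − 72 = 691.25, so c = 98.75 pt.
5 columns plus 4 column gaps: 493.75 + 48 = 541.75 pt.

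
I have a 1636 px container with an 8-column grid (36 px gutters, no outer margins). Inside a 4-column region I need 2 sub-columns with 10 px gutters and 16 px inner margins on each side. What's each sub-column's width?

1636 − 7·36 = 1384; ÷8 gives c = 173 px.
Span of 4: 4·173 + 3·36 = 692 + 108 = 800 px.
Inner content = 800 − 2·16 = 768 px.
Subtracting 1 gutter of 10 leaves 758 for 2 columns, so d = 379 px.

379 px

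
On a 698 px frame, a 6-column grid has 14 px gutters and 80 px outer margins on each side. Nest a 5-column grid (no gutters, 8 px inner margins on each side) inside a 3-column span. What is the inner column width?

Outer content = 698 − 2·80 = 538 px.
Subtracting 5 gutters of 14 leaves 468 for 6 columns, so c = 78 px.
3-column span = 3·78 + 2·14 = 262 px.
Inner content = 262 − 2·8 = 246 px.
With no gutters, each column is 246/5 = 49.2 px.

49.2 px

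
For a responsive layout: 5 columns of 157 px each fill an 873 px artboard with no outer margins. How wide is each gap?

5·157 + 4g = 873 → 4g = 88 → g = 22 px.

22 px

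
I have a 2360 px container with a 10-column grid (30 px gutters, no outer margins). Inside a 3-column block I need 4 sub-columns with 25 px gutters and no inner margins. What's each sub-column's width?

153 px

2360 − 9·30 = 2090; ÷10 gives c = 209 px.
3 columns plus 2 gutters: 627 + 60 = 687 px.
4d + 3·25 = 687 → 4d = 612 → d = 153 px.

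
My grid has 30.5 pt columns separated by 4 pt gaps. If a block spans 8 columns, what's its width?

272 pt

8 columns plus 7 gaps: 244 + 28 = 272 pt.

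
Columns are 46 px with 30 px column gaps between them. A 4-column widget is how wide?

274 px

4 columns plus 3 column gaps: 184 + 90 = 274 px.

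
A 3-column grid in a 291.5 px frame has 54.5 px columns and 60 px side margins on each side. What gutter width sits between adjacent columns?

4 px

Inside the margins: 291.5 − 120 = 171.5 px.
Columns use 163.5 px, leaving 8 px across 2 gutters = 4 px each.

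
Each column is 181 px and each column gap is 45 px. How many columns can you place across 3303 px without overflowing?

k columns need k·181 + (k−1)·45 = k·226 − 45.
k·226 − 45 ≤ 3303 → k ≤ 3348 / 226 ≈ 14.81, so k = 14.

14 columns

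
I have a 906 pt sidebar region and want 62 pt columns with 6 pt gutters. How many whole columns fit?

Each extra column adds 62 + 6 = 68 pt.
(906 + 6) / 68 = 13.41, so 13 columns fit.

13 columns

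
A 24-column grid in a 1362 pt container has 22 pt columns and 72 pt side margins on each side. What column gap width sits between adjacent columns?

30 pt

Subtract both margins: 1362 − 2·72 = 1218 pt.
24 columns take 24·22 = 528 pt; remaining 690 splits into 23 column gaps.
g = 690 / 23 = 30 pt.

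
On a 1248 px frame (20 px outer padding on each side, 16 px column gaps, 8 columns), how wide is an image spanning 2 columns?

290 px

Inside the margins: 1248 − 40 = 1208 px.
Subtracting 7 column gaps of 16 leaves 1096 for 8 columns, so c = 137 px.
2-column span = 2·137 + 1·16 = 290 px.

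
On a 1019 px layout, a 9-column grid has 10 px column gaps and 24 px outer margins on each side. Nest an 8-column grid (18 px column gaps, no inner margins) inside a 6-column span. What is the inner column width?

Outer content = 1019 − 2·24 = 971 px.
9c + 8·10 = 971 → 9c = 891 → c = 99 px.
6 columns plus 5 column gaps: 594 + 50 = 644 px.
8 columns + 7 column gaps: 8d + 7·18 = 644.
8d = 644 − 126 = 518, so d = 64.75 px.

64.75 px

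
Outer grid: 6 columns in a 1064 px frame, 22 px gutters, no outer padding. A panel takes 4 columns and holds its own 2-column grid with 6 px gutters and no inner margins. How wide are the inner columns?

348 px

6c + 5·22 = 1064 → 6c = 954 → c = 159 px.
4 columns plus 3 gutters: 636 + 66 = 702 px.
2d + 1·6 = 702 → 2d = 696 → d = 348 px.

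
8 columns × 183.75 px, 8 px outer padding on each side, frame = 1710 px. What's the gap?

32 px

Take off 16 px of margins, leaving 1694 px.
8·183.75 + 7g = 1694 → 7g = 224 → g = 32 px.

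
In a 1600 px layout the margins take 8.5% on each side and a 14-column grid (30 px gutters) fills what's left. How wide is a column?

67 px

1600 × (1 − 2·8.5%) = 1600 × 83% = 1328 px for the columns.
14 columns + 13 gutters: 14c + 13·30 = 1328.
14c = 1328 − 390 = 938, so c = 67 px.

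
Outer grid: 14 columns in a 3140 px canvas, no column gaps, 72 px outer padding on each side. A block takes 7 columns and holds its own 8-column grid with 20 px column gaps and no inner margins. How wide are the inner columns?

169.75 px

Inside the margins: 3140 − 144 = 2996 px.
14c = 2996 → c = 214 px.
With no column gaps, 7 columns span 7·214 = 1498 px.
Subtracting 7 column gaps of 20 leaves 1358 for 8 columns, so d = 169.75 px.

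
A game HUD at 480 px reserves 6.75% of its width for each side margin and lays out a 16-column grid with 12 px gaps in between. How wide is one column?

480 × (1 − 2·6.75%) = 480 × 86.5% = 415.2 px for the columns.
16 columns + 15 gaps: 16c + 15·12 = 415.2.
16c = 415.2 − 180 = 235.2, so c = 14.7 px.

14.7 px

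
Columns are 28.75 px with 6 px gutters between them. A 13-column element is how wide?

445.75 px

13-column span = 13·28.75 + 12·6 = 445.75 px.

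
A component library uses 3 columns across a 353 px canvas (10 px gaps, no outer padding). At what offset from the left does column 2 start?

121 px

3c + 2·10 = 353 → 3c = 333 → c = 111 px.
No margin, so column 2 starts at 1·(column + gutter) = 1·121 = 121 px.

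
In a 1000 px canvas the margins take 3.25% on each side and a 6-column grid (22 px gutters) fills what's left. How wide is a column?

Each margin = 3.25% of 1000 = 32.5 px; content = 1000 − 2·32.5 = 935 px.
935 − 5·22 = 825; ÷6 gives c = 137.5 px.

137.5 px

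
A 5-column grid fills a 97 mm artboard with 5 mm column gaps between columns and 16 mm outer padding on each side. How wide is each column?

9 mm

Subtract both margins: 97 − 2·16 = 65 mm.
5 columns + 4 column gaps: 5c + 4·5 = 65.
5c = 65 − 20 = 45, so c = 9 mm.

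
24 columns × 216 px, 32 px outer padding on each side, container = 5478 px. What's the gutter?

Content width = 5478 − 2·32 = 5414 px.
Columns use 5184 px, leaving 230 px across 23 gutters = 10 px each.

10 px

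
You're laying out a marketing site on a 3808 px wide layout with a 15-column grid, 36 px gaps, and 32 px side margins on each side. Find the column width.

216 px

Content width = 3808 − 2·32 = 3744 px.
15 columns + 14 gaps: 15c + 14·36 = 3744.
15c = 3744 − 504 = 3240, so c = 216 px.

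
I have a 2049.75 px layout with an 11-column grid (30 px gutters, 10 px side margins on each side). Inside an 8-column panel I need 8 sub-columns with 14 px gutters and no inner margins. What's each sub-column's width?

Inside the margins: 2049.75 − 20 = 2029.75 px.
11 columns + 10 gutters: 11c + 10·30 = 2029.75.
11c = 2029.75 − 300 = 1729.75, so c = 157.25 px.
8-column span = 8·157.25 + 7·30 = 1468 px.
1468 − 7·14 = 1370; ÷8 gives d = 171.25 px.

171.25 px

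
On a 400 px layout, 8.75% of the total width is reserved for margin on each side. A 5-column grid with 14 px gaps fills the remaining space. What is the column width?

54.8 px

Each margin = 8.75% of 400 = 35 px; content = 400 − 2·35 = 330 px.
Subtracting 4 gaps of 14 leaves 274 for 5 columns, so c = 54.8 px.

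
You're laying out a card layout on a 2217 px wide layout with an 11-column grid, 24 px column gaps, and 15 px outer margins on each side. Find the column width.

Inside the margins: 2217 − 30 = 2187 px.
11 columns + 10 column gaps: 11c + 10·24 = 2187.
11c = 2187 − 240 = 1947, so c = 177 px.

177 px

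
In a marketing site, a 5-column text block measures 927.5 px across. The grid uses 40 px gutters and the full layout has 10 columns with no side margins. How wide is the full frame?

1895 px

5c + 4·40 = 927.5 → 5c = 767.5 → c = 153.5 px.
Frame = 10·153.5 + 9·40 = 1535 + 360 = 1895 px.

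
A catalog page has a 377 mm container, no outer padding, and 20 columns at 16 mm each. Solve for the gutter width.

Columns use 320 mm, leaving 57 mm across 19 gutters = 3 mm each.

3 mm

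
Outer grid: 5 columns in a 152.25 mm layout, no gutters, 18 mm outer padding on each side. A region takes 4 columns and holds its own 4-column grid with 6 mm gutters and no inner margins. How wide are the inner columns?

Take off 36 mm of margins, leaving 116.25 mm.
116.25 / 5 = 23.25 mm per column.
4-column span = 4·23.25 = 93 mm.
4d + 3·6 = 93 → 4d = 75 → d = 18.75 mm.

18.75 mm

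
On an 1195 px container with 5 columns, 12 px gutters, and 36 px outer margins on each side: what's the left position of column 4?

Content = 1195 − 2·36 = 1123 px.
Subtracting 4 gutters of 12 leaves 1075 for 5 columns, so c = 215 px.
Column 4 starts at margin + 3·(column + gutter) = 36 + 3·227 = 717 px.

717 px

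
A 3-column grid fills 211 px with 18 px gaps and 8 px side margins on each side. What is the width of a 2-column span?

124 px

Take off 16 px of margins, leaving 195 px.
195 − 2·18 = 159; ÷3 gives c = 53 px.
2-column span = 2·53 + 1·18 = 124 px.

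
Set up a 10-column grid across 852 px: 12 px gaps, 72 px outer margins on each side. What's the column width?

Take off 144 px of margins, leaving 708 px.
708 − 9·12 = 600; ÷10 gives c = 60 px.

60 px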